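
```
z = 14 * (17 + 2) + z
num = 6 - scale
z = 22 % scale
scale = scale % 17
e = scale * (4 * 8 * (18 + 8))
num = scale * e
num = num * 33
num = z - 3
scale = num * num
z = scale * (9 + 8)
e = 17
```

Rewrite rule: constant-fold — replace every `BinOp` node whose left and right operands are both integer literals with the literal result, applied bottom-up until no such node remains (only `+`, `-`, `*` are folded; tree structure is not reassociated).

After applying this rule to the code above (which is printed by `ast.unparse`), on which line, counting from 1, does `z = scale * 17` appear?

10

Transformed code:
z = 266 + z
num = 6 - scale
z = 22 % scale
scale = scale % 17
e = scale * 832
num = scale * e
num = num * 33
num = z - 3
scale = num * num
z = scale * 17
e = 17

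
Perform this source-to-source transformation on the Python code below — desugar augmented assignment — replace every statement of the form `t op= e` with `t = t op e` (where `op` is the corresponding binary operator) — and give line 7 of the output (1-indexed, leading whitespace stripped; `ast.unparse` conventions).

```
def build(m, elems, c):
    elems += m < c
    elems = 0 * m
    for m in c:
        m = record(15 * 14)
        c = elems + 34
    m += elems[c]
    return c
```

Transformed code:
def build(m, elems, c):
    elems = elems + (m < c)
    elems = 0 * m
    for m in c:
        m = record(15 * 14)
        c = elems + 34
    m = m + elems[c]
    return c

m = m + elems[c]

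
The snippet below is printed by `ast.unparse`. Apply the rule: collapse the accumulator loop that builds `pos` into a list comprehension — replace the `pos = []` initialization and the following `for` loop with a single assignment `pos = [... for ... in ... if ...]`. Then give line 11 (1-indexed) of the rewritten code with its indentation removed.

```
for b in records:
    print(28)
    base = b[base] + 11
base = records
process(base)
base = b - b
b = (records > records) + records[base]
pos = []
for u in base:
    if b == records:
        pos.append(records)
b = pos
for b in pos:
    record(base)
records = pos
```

record(base)

Transformed code:
for b in records:
    print(28)
    base = b[base] + 11
base = records
process(base)
base = b - b
b = (records > records) + records[base]
pos = [records for u in base if b == records]
b = pos
for b in pos:
    record(base)
records = pos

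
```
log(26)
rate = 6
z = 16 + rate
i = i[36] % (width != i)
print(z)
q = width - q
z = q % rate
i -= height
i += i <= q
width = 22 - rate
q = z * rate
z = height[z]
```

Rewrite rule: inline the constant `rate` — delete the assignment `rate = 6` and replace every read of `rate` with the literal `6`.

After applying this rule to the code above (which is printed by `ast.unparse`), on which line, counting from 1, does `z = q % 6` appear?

Transformed code:
log(26)
z = 16 + 6
i = i[36] % (width != i)
print(z)
q = width - q
z = q % 6
i -= height
i += i <= q
width = 22 - 6
q = z * 6
z = height[z]

6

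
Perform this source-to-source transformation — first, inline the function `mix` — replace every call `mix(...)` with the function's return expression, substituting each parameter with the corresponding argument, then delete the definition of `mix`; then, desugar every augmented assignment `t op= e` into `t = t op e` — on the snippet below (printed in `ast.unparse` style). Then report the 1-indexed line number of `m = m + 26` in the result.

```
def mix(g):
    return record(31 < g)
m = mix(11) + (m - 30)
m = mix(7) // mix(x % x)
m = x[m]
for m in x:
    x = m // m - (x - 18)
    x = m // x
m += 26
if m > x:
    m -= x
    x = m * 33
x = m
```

Transformed code:
m = record(31 < 11) + (m - 30)
m = record(31 < 7) // record(31 < x % x)
m = x[m]
for m in x:
    x = m // m - (x - 18)
    x = m // x
m = m + 26
if m > x:
    m = m - x
    x = m * 33
x = m

7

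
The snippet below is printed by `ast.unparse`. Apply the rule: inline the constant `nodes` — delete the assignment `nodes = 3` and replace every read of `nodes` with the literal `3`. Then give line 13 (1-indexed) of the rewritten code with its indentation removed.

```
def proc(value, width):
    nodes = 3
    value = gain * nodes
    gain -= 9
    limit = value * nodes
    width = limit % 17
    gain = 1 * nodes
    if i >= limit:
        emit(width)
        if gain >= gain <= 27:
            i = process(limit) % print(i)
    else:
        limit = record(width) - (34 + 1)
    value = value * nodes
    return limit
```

value = value * 3

Transformed code:
def proc(value, width):
    value = gain * 3
    gain -= 9
    limit = value * 3
    width = limit % 17
    gain = 1 * 3
    if i >= limit:
        emit(width)
        if gain >= gain <= 27:
            i = process(limit) % print(i)
    else:
        limit = record(width) - (34 + 1)
    value = value * 3
    return limit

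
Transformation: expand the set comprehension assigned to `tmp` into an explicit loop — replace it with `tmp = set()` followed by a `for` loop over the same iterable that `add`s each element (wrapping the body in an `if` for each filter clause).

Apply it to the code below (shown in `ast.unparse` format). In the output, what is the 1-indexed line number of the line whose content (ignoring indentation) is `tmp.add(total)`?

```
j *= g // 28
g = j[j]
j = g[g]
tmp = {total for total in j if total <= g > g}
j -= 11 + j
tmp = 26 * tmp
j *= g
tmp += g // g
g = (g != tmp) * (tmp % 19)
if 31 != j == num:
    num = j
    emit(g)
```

Transformed code:
j *= g // 28
g = j[j]
j = g[g]
tmp = set()
for total in j:
    if total <= g > g:
        tmp.add(total)
j -= 11 + j
tmp = 26 * tmp
j *= g
tmp += g // g
g = (g != tmp) * (tmp % 19)
if 31 != j == num:
    num = j
    emit(g)

7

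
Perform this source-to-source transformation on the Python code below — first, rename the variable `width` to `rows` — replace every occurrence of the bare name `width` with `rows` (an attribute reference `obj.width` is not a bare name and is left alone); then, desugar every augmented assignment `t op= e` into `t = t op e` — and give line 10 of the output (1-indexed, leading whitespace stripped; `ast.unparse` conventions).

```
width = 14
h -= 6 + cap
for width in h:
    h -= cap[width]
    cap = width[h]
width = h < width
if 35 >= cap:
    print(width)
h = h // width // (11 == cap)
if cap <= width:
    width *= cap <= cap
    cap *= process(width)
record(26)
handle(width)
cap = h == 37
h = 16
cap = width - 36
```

Transformed code:
rows = 14
h = h - (6 + cap)
for rows in h:
    h = h - cap[rows]
    cap = rows[h]
rows = h < rows
if 35 >= cap:
    print(rows)
h = h // rows // (11 == cap)
if cap <= rows:
    rows = rows * (cap <= cap)
    cap = cap * process(rows)
record(26)
handle(rows)
cap = h == 37
h = 16
cap = rows - 36

if cap <= rows:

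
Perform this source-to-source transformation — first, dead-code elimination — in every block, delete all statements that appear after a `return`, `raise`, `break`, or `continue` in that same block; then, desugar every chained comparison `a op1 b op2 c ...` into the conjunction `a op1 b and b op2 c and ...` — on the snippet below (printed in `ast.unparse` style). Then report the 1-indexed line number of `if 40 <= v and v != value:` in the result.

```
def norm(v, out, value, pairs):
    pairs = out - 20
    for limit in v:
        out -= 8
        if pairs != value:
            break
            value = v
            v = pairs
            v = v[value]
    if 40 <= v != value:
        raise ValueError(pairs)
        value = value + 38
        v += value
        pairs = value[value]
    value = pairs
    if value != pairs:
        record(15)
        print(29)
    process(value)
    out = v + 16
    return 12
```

7

Transformed code:
def norm(v, out, value, pairs):
    pairs = out - 20
    for limit in v:
        out -= 8
        if pairs != value:
            break
    if 40 <= v and v != value:
        raise ValueError(pairs)
    value = pairs
    if value != pairs:
        record(15)
        print(29)
    process(value)
    out = v + 16
    return 12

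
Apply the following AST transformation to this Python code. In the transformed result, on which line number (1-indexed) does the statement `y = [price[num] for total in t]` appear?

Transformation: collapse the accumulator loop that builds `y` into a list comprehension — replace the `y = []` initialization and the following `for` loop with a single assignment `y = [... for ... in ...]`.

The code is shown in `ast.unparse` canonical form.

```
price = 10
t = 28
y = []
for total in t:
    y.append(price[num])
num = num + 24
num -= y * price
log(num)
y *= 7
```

Transformed code:
price = 10
t = 28
y = [price[num] for total in t]
num = num + 24
num -= y * price
log(num)
y *= 7

3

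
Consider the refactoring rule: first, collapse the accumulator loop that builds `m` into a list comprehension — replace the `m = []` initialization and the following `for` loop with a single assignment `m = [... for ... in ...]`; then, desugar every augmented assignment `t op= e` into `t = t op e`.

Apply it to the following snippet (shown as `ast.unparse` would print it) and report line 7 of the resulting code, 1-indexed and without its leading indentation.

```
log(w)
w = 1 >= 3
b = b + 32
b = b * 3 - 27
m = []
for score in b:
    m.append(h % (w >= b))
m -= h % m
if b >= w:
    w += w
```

if b >= w:

Transformed code:
log(w)
w = 1 >= 3
b = b + 32
b = b * 3 - 27
m = [h % (w >= b) for score in b]
m = m - h % m
if b >= w:
    w = w + w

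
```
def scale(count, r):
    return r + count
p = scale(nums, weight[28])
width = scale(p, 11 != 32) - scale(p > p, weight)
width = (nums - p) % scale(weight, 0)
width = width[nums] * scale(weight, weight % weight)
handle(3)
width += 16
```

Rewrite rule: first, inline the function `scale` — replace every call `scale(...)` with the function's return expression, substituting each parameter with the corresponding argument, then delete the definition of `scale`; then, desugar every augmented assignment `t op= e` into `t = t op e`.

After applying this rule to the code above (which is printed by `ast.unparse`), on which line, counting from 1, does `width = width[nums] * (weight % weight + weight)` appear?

4

Transformed code:
p = weight[28] + nums
width = (11 != 32) + p - (weight + (p > p))
width = (nums - p) % (0 + weight)
width = width[nums] * (weight % weight + weight)
handle(3)
width = width + 16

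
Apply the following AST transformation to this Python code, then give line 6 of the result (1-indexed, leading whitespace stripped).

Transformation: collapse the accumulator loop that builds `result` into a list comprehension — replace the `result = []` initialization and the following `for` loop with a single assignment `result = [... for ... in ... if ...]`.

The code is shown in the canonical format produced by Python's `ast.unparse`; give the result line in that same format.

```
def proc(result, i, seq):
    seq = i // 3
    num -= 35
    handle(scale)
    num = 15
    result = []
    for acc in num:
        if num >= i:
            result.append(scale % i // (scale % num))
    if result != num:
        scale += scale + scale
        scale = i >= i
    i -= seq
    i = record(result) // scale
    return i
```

result = [scale % i // (scale % num) for acc in num if num >= i]

Transformed code:
def proc(result, i, seq):
    seq = i // 3
    num -= 35
    handle(scale)
    num = 15
    result = [scale % i // (scale % num) for acc in num if num >= i]
    if result != num:
        scale += scale + scale
        scale = i >= i
    i -= seq
    i = record(result) // scale
    return i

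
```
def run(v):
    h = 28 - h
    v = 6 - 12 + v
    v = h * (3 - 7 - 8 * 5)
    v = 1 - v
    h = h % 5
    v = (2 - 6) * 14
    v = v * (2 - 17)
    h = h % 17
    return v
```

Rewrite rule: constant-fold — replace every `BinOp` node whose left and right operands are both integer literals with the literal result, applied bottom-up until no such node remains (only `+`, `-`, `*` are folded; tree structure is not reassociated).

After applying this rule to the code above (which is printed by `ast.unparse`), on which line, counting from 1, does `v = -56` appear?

Transformed code:
def run(v):
    h = 28 - h
    v = -6 + v
    v = h * -44
    v = 1 - v
    h = h % 5
    v = -56
    v = v * -15
    h = h % 17
    return v

7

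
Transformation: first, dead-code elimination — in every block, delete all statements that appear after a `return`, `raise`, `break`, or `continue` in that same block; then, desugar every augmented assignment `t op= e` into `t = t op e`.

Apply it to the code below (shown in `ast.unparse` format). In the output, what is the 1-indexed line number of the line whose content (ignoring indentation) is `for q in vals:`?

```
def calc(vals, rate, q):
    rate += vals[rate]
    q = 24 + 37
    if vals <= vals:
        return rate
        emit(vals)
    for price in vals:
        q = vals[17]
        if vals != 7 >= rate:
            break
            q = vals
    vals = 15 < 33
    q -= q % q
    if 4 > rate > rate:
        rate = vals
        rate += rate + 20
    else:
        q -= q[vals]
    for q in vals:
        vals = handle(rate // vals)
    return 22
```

17

Transformed code:
def calc(vals, rate, q):
    rate = rate + vals[rate]
    q = 24 + 37
    if vals <= vals:
        return rate
    for price in vals:
        q = vals[17]
        if vals != 7 >= rate:
            break
    vals = 15 < 33
    q = q - q % q
    if 4 > rate > rate:
        rate = vals
        rate = rate + (rate + 20)
    else:
        q = q - q[vals]
    for q in vals:
        vals = handle(rate // vals)
    return 22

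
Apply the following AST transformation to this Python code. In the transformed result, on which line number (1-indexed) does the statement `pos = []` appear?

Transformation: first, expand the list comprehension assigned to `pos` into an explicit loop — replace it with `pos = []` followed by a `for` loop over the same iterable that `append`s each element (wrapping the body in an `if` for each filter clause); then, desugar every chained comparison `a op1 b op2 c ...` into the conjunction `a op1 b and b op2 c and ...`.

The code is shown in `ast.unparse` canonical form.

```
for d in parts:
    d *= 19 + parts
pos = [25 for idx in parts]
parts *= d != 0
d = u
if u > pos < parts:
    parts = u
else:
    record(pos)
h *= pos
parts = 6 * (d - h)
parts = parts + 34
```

Transformed code:
for d in parts:
    d *= 19 + parts
pos = []
for idx in parts:
    pos.append(25)
parts *= d != 0
d = u
if u > pos and pos < parts:
    parts = u
else:
    record(pos)
h *= pos
parts = 6 * (d - h)
parts = parts + 34

3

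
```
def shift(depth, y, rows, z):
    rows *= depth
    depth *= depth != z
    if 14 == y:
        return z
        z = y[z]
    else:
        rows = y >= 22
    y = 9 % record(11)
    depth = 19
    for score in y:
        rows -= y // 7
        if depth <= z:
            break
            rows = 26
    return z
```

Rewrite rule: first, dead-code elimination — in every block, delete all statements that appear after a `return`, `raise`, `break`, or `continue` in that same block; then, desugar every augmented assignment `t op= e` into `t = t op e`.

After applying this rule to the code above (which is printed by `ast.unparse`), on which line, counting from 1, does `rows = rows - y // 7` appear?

Transformed code:
def shift(depth, y, rows, z):
    rows = rows * depth
    depth = depth * (depth != z)
    if 14 == y:
        return z
    else:
        rows = y >= 22
    y = 9 % record(11)
    depth = 19
    for score in y:
        rows = rows - y // 7
        if depth <= z:
            break
    return z

11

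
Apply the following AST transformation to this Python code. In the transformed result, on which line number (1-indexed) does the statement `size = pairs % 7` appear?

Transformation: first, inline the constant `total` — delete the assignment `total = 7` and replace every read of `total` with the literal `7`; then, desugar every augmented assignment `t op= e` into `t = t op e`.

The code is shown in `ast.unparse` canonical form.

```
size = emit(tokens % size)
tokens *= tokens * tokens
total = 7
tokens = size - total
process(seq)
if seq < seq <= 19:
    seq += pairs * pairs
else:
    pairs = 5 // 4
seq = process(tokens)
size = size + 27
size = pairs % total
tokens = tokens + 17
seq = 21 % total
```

Transformed code:
size = emit(tokens % size)
tokens = tokens * (tokens * tokens)
tokens = size - 7
process(seq)
if seq < seq <= 19:
    seq = seq + pairs * pairs
else:
    pairs = 5 // 4
seq = process(tokens)
size = size + 27
size = pairs % 7
tokens = tokens + 17
seq = 21 % 7

11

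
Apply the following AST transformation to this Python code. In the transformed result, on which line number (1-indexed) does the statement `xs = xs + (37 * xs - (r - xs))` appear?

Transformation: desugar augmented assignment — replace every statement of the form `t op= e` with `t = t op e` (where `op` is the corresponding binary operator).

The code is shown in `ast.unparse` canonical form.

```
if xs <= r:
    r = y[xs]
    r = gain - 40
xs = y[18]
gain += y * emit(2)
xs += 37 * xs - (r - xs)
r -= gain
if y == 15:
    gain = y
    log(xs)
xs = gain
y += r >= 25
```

Transformed code:
if xs <= r:
    r = y[xs]
    r = gain - 40
xs = y[18]
gain = gain + y * emit(2)
xs = xs + (37 * xs - (r - xs))
r = r - gain
if y == 15:
    gain = y
    log(xs)
xs = gain
y = y + (r >= 25)

6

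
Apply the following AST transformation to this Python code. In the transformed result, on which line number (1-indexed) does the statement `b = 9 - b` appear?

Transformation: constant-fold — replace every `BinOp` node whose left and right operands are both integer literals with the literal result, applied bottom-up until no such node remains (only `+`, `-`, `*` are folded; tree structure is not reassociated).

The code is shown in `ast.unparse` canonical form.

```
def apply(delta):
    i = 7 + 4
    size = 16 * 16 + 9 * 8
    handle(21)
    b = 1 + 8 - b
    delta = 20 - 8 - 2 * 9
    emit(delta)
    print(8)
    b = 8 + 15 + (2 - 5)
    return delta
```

5

Transformed code:
def apply(delta):
    i = 11
    size = 328
    handle(21)
    b = 9 - b
    delta = -6
    emit(delta)
    print(8)
    b = 20
    return delta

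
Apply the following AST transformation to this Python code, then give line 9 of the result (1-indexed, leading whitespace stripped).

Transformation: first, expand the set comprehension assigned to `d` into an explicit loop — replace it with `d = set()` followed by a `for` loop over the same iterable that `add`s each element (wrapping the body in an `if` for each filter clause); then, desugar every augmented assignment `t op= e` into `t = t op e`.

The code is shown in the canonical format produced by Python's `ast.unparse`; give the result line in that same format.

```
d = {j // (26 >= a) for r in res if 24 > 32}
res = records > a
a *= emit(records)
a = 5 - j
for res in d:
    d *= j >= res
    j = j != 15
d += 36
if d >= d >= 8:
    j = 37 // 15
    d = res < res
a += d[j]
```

d = d * (j >= res)

Transformed code:
d = set()
for r in res:
    if 24 > 32:
        d.add(j // (26 >= a))
res = records > a
a = a * emit(records)
a = 5 - j
for res in d:
    d = d * (j >= res)
    j = j != 15
d = d + 36
if d >= d >= 8:
    j = 37 // 15
    d = res < res
a = a + d[j]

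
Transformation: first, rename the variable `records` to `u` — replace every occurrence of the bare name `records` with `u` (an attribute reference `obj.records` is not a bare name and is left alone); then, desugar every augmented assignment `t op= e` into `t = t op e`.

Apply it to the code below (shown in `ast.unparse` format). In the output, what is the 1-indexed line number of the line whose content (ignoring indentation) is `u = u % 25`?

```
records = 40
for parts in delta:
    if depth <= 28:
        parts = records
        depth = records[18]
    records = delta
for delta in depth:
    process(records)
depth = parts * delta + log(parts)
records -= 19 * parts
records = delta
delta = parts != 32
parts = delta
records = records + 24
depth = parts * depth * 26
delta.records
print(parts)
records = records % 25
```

18

Transformed code:
u = 40
for parts in delta:
    if depth <= 28:
        parts = u
        depth = u[18]
    u = delta
for delta in depth:
    process(u)
depth = parts * delta + log(parts)
u = u - 19 * parts
u = delta
delta = parts != 32
parts = delta
u = u + 24
depth = parts * depth * 26
delta.records
print(parts)
u = u % 25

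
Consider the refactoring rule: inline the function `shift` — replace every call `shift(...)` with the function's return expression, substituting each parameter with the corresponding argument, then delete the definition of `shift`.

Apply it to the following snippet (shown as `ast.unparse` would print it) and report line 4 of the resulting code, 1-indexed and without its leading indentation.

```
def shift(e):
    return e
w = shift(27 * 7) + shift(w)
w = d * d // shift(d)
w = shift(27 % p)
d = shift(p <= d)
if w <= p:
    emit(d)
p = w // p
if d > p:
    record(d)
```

Transformed code:
w = 27 * 7 + w
w = d * d // d
w = 27 % p
d = p <= d
if w <= p:
    emit(d)
p = w // p
if d > p:
    record(d)

d = p <= d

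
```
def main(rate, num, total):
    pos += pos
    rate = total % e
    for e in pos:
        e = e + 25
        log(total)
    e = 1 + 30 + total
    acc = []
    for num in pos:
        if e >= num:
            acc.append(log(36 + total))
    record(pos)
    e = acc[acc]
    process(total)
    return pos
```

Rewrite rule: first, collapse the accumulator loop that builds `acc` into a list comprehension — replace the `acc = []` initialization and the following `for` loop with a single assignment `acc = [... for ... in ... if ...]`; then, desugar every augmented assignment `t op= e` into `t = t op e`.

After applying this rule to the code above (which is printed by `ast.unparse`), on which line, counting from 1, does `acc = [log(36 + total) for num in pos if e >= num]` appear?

Transformed code:
def main(rate, num, total):
    pos = pos + pos
    rate = total % e
    for e in pos:
        e = e + 25
        log(total)
    e = 1 + 30 + total
    acc = [log(36 + total) for num in pos if e >= num]
    record(pos)
    e = acc[acc]
    process(total)
    return pos

8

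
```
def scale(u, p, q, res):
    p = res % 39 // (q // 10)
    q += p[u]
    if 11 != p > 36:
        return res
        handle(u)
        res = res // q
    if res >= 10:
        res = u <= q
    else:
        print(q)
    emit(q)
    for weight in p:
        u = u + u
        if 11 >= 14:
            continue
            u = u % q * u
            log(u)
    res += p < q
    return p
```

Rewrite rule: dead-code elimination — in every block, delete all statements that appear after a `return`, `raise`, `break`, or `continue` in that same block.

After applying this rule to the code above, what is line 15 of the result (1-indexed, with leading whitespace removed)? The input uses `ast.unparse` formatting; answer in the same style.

Transformed code:
def scale(u, p, q, res):
    p = res % 39 // (q // 10)
    q += p[u]
    if 11 != p > 36:
        return res
    if res >= 10:
        res = u <= q
    else:
        print(q)
    emit(q)
    for weight in p:
        u = u + u
        if 11 >= 14:
            continue
    res += p < q
    return p

res += p < q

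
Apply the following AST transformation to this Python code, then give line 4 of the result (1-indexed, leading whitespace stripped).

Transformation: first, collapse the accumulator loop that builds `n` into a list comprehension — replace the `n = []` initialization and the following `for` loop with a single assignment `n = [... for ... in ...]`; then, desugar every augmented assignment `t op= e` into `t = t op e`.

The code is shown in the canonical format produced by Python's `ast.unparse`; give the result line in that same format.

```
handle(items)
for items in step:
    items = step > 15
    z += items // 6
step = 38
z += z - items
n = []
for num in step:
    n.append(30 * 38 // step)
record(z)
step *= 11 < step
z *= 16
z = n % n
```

z = z + items // 6

Transformed code:
handle(items)
for items in step:
    items = step > 15
    z = z + items // 6
step = 38
z = z + (z - items)
n = [30 * 38 // step for num in step]
record(z)
step = step * (11 < step)
z = z * 16
z = n % n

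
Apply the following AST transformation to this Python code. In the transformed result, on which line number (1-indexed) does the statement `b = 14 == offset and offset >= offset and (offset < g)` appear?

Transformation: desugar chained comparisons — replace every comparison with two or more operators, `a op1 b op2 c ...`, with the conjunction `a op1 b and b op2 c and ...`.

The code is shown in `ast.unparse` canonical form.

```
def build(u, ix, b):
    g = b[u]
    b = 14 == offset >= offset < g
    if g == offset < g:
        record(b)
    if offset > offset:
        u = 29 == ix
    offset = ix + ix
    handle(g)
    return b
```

Transformed code:
def build(u, ix, b):
    g = b[u]
    b = 14 == offset and offset >= offset and (offset < g)
    if g == offset and offset < g:
        record(b)
    if offset > offset:
        u = 29 == ix
    offset = ix + ix
    handle(g)
    return b

3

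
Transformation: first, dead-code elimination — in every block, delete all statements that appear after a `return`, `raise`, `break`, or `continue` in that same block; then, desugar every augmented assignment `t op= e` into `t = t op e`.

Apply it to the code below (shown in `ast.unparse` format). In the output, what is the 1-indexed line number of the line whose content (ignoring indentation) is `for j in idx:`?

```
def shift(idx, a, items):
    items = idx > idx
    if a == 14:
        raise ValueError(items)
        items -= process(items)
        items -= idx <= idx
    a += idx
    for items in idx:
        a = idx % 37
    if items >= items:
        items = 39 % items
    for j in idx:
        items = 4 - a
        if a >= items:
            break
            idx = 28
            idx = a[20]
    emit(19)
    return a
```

10

Transformed code:
def shift(idx, a, items):
    items = idx > idx
    if a == 14:
        raise ValueError(items)
    a = a + idx
    for items in idx:
        a = idx % 37
    if items >= items:
        items = 39 % items
    for j in idx:
        items = 4 - a
        if a >= items:
            break
    emit(19)
    return a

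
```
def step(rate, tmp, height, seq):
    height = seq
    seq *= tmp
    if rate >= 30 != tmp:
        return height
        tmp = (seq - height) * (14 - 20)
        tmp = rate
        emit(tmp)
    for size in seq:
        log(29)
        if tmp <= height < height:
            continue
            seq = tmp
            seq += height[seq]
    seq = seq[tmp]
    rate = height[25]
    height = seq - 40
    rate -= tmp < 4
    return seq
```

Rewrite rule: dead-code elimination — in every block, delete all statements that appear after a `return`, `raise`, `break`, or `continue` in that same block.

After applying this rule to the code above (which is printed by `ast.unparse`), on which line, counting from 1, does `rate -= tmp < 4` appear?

13

Transformed code:
def step(rate, tmp, height, seq):
    height = seq
    seq *= tmp
    if rate >= 30 != tmp:
        return height
    for size in seq:
        log(29)
        if tmp <= height < height:
            continue
    seq = seq[tmp]
    rate = height[25]
    height = seq - 40
    rate -= tmp < 4
    return seq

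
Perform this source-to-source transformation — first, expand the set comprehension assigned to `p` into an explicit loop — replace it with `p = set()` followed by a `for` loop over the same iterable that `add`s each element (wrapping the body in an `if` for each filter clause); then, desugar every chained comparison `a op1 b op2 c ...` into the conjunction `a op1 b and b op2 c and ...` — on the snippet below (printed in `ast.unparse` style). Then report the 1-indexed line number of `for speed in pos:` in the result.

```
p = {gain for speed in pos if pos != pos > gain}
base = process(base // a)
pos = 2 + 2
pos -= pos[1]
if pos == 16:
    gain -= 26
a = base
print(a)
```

2

Transformed code:
p = set()
for speed in pos:
    if pos != pos and pos > gain:
        p.add(gain)
base = process(base // a)
pos = 2 + 2
pos -= pos[1]
if pos == 16:
    gain -= 26
a = base
print(a)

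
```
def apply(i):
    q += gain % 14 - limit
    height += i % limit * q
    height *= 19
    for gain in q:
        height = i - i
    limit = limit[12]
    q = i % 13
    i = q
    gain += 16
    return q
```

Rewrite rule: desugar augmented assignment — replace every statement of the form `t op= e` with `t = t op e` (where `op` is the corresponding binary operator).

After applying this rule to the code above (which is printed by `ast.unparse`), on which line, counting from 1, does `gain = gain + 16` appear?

10

Transformed code:
def apply(i):
    q = q + (gain % 14 - limit)
    height = height + i % limit * q
    height = height * 19
    for gain in q:
        height = i - i
    limit = limit[12]
    q = i % 13
    i = q
    gain = gain + 16
    return q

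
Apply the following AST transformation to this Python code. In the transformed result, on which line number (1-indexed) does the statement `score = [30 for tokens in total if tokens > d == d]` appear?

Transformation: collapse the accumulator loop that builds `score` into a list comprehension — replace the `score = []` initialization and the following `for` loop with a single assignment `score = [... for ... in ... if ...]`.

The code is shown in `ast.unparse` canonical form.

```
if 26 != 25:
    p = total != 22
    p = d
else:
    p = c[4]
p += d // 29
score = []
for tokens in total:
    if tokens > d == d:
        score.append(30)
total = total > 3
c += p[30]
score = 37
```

Transformed code:
if 26 != 25:
    p = total != 22
    p = d
else:
    p = c[4]
p += d // 29
score = [30 for tokens in total if tokens > d == d]
total = total > 3
c += p[30]
score = 37

7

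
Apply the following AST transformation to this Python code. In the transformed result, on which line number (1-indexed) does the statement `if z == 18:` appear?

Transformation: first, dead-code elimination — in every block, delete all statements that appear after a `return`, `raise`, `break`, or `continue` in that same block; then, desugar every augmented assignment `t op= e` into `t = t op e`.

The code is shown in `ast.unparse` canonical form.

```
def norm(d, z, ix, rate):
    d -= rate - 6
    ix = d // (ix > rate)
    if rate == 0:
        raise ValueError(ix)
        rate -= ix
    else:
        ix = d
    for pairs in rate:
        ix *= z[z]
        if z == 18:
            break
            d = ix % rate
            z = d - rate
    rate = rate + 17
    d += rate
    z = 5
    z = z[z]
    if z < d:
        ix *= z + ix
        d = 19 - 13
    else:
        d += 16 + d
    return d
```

Transformed code:
def norm(d, z, ix, rate):
    d = d - (rate - 6)
    ix = d // (ix > rate)
    if rate == 0:
        raise ValueError(ix)
    else:
        ix = d
    for pairs in rate:
        ix = ix * z[z]
        if z == 18:
            break
    rate = rate + 17
    d = d + rate
    z = 5
    z = z[z]
    if z < d:
        ix = ix * (z + ix)
        d = 19 - 13
    else:
        d = d + (16 + d)
    return d

10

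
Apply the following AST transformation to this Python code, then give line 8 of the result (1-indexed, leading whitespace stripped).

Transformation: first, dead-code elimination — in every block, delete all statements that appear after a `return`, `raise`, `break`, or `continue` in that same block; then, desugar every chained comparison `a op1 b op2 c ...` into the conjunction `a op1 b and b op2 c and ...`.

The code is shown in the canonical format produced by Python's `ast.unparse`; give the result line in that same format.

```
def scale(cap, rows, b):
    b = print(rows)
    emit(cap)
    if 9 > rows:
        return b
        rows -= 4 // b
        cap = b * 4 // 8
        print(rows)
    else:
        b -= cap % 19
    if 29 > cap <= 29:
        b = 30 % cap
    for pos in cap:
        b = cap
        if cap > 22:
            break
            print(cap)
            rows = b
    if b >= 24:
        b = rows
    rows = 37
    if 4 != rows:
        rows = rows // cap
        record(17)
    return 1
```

if 29 > cap and cap <= 29:

Transformed code:
def scale(cap, rows, b):
    b = print(rows)
    emit(cap)
    if 9 > rows:
        return b
    else:
        b -= cap % 19
    if 29 > cap and cap <= 29:
        b = 30 % cap
    for pos in cap:
        b = cap
        if cap > 22:
            break
    if b >= 24:
        b = rows
    rows = 37
    if 4 != rows:
        rows = rows // cap
        record(17)
    return 1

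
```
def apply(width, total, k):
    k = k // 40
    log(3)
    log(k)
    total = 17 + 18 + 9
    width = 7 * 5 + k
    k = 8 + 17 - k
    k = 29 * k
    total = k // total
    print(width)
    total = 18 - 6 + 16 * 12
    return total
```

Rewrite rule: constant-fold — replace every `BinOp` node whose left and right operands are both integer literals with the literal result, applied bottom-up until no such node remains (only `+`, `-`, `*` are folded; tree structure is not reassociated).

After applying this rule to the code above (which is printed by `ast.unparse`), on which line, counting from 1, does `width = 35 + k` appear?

Transformed code:
def apply(width, total, k):
    k = k // 40
    log(3)
    log(k)
    total = 44
    width = 35 + k
    k = 25 - k
    k = 29 * k
    total = k // total
    print(width)
    total = 204
    return total

6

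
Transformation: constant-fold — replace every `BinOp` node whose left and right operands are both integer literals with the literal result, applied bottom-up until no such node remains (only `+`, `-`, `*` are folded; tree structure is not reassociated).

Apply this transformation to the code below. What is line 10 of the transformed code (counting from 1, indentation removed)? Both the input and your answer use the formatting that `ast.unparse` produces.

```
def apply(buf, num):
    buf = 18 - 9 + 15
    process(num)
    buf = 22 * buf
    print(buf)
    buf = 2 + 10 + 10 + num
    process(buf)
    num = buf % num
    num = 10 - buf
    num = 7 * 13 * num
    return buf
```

Transformed code:
def apply(buf, num):
    buf = 24
    process(num)
    buf = 22 * buf
    print(buf)
    buf = 22 + num
    process(buf)
    num = buf % num
    num = 10 - buf
    num = 91 * num
    return buf

num = 91 * num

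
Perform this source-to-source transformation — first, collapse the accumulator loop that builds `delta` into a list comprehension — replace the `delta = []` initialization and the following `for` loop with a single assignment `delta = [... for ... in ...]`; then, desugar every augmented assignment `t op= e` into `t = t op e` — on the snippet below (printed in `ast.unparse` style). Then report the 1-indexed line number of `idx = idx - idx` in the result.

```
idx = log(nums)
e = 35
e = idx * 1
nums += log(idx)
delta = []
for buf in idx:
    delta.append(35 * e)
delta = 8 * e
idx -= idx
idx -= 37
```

7

Transformed code:
idx = log(nums)
e = 35
e = idx * 1
nums = nums + log(idx)
delta = [35 * e for buf in idx]
delta = 8 * e
idx = idx - idx
idx = idx - 37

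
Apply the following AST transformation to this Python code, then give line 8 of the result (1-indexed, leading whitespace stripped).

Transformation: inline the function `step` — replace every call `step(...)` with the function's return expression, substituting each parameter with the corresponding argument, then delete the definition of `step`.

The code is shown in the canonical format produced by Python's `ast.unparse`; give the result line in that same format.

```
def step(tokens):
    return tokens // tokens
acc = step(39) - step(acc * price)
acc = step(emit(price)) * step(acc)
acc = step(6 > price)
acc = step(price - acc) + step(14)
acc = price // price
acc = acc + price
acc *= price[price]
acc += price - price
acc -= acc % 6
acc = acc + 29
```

Transformed code:
acc = 39 // 39 - acc * price // (acc * price)
acc = emit(price) // emit(price) * (acc // acc)
acc = (6 > price) // (6 > price)
acc = (price - acc) // (price - acc) + 14 // 14
acc = price // price
acc = acc + price
acc *= price[price]
acc += price - price
acc -= acc % 6
acc = acc + 29

acc += price - price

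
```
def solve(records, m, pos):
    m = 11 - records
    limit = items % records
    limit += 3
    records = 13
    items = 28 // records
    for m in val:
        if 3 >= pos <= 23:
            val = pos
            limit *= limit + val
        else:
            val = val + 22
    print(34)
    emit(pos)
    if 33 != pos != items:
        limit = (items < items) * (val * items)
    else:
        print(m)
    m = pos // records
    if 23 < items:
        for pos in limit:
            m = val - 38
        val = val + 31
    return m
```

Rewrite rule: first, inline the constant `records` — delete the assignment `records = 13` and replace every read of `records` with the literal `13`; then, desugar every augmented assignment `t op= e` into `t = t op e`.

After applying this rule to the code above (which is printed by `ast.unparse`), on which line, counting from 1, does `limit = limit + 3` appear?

4

Transformed code:
def solve(records, m, pos):
    m = 11 - 13
    limit = items % 13
    limit = limit + 3
    items = 28 // 13
    for m in val:
        if 3 >= pos <= 23:
            val = pos
            limit = limit * (limit + val)
        else:
            val = val + 22
    print(34)
    emit(pos)
    if 33 != pos != items:
        limit = (items < items) * (val * items)
    else:
        print(m)
    m = pos // 13
    if 23 < items:
        for pos in limit:
            m = val - 38
        val = val + 31
    return m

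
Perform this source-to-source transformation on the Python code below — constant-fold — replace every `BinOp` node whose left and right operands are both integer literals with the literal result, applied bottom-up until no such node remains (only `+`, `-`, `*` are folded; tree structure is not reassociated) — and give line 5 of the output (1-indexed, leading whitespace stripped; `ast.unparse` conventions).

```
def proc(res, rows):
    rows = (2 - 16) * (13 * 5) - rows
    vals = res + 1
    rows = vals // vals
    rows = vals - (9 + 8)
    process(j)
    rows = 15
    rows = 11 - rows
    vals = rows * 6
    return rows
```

Transformed code:
def proc(res, rows):
    rows = -910 - rows
    vals = res + 1
    rows = vals // vals
    rows = vals - 17
    process(j)
    rows = 15
    rows = 11 - rows
    vals = rows * 6
    return rows

rows = vals - 17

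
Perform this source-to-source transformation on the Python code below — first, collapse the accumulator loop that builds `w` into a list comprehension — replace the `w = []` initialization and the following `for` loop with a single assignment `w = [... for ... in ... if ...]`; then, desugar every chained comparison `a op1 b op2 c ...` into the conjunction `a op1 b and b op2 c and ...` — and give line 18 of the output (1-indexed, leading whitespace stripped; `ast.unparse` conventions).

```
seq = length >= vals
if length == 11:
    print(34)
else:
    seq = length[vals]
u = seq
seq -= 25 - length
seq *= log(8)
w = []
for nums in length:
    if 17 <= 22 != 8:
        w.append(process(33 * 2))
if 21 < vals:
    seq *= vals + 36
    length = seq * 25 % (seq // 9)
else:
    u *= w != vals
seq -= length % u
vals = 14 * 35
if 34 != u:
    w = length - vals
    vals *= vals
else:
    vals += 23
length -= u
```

w = length - vals

Transformed code:
seq = length >= vals
if length == 11:
    print(34)
else:
    seq = length[vals]
u = seq
seq -= 25 - length
seq *= log(8)
w = [process(33 * 2) for nums in length if 17 <= 22 and 22 != 8]
if 21 < vals:
    seq *= vals + 36
    length = seq * 25 % (seq // 9)
else:
    u *= w != vals
seq -= length % u
vals = 14 * 35
if 34 != u:
    w = length - vals
    vals *= vals
else:
    vals += 23
length -= u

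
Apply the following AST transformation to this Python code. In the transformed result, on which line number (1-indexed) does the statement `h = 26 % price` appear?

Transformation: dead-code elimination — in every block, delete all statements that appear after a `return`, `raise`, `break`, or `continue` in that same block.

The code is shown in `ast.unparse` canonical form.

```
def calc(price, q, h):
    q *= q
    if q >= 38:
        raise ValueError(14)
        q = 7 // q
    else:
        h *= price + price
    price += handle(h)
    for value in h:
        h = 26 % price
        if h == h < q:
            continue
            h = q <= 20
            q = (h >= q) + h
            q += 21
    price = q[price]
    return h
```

Transformed code:
def calc(price, q, h):
    q *= q
    if q >= 38:
        raise ValueError(14)
    else:
        h *= price + price
    price += handle(h)
    for value in h:
        h = 26 % price
        if h == h < q:
            continue
    price = q[price]
    return h

9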